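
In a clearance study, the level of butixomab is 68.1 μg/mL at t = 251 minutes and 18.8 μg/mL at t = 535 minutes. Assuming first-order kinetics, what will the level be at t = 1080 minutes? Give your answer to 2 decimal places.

Over Δt = 535 − 251 = 284 minutes, the level fell by a factor of 68.1/18.8 ≈ 3.6223.
n = log₂(3.6223) ≈ 1.8569 half-lives, so t½ = 284/1.8569 ≈ 152.94 minutes.
From t = 535 to t = 1080: 18.8 × (1/2)^((1080−535)/152.94) ≈ 1.5902 μg/mL.

1.59 μg/mL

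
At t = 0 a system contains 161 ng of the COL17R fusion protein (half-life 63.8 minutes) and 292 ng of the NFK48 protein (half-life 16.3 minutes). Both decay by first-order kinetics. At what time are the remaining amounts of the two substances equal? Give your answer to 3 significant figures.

18.8 minutes

Set 161·(1/2)^(t/63.8) = 292·(1/2)^(t/16.3).
Taking log₂: log₂(161/292) = t·(1/63.8 − 1/16.3).
log₂(0.55137) = -0.85891; 1/63.8 − 1/16.3 = -0.045676.
t = -0.85891 / -0.045676 ≈ 18.804 minutes.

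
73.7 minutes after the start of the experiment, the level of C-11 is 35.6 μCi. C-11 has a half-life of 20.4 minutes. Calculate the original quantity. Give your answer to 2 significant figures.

Number of half-lives elapsed: n = 73.7/20.4 ≈ 3.6127.
A₀ = A × 2^n = 35.6 × 2^3.6127 = 35.6 × 12.233 ≈ 435.51 μCi.

440 μCi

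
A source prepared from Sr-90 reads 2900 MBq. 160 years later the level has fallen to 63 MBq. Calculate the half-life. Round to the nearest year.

29 years

A/A₀ = 63/2900 ≈ 0.021724.
n = log₂(46.032) ≈ 5.5246 half-lives elapsed in 160 years.
t½ = 160/5.5246 ≈ 28.962 years.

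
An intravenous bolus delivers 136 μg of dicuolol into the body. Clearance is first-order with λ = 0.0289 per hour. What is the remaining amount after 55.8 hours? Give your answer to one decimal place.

t½ = ln 2 / λ = 0.69315 / 0.0289 ≈ 23.984 hours.
Number of half-lives: n = 55.8/23.984 ≈ 2.3265.
Remaining = 136 × (1/2)^2.3265 = 136 × 0.19936 ≈ 27.114 μg.

27.1 μg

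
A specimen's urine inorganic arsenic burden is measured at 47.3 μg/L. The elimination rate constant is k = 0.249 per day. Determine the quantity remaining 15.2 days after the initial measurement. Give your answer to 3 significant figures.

1.07 μg/L

t½ = ln 2 / k = 0.69315 / 0.249 ≈ 2.7837 days.
Number of half-lives: n = 15.2/2.7837 ≈ 5.4603.
Remaining = 47.3 × (1/2)^5.4603 = 47.3 × 0.022713 ≈ 1.0743 μg/L.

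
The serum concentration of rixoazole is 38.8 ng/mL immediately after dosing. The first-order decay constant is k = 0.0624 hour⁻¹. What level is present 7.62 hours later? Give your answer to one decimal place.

24.1 ng/mL

t½ = ln 2 / k = 0.69315 / 0.0624 ≈ 11.108 hours.
Number of half-lives: n = 7.62/11.108 ≈ 0.68598.
Remaining = 38.8 × (1/2)^0.68598 = 38.8 × 0.62158 ≈ 24.117 ng/mL.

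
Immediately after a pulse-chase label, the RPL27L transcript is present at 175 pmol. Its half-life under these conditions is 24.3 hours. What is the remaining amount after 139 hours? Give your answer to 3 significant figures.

Number of half-lives: n = 139/24.3 ≈ 5.7202.
Remaining = 175 × (1/2)^5.7202 = 175 × 0.01897 ≈ 3.3197 pmol.

3.32 pmol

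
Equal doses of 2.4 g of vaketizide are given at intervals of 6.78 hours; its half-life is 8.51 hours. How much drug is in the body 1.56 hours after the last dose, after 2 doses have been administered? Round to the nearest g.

3 g

The 2 doses were given 8.34, 1.56 hours ago.
Total = 2.4·(1/2)^(8.34/8.51) + 2.4·(1/2)^(1.56/8.51)
      = 1.2167 + 2.1136 ≈ 3.3304 g.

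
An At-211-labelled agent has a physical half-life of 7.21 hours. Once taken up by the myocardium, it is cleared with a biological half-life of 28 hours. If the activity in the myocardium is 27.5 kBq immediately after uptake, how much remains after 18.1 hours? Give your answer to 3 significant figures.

3.08 kBq

1/t_eff = 1/t_phys + 1/t_biol = 1/7.21 + 1/28 = 0.17441 per hour.
t_eff = 7.21 × 28 / (7.21 + 28) ≈ 5.7336 hours.
Remaining = 27.5 × (1/2)^(18.1/5.7336) = 27.5 × (1/2)^3.1568 ≈ 3.0834 kBq.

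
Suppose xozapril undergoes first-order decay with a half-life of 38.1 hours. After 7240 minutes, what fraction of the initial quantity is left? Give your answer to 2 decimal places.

7240 minutes = 120.667 hours.
n = 120.667/38.1 ≈ 3.1671 half-lives.
Fraction remaining = (1/2)^3.1671 ≈ 0.11133.

0.11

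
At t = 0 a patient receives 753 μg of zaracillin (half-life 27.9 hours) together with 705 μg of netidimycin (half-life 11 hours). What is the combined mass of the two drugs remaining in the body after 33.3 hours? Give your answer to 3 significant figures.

zaracillin: 753 × (1/2)^(33.3/27.9) = 753 × (1/2)^1.1935 ≈ 329.23 μg.
netidimycin: 705 × (1/2)^(33.3/11) = 705 × (1/2)^3.0273 ≈ 86.475 μg.
Total = 329.23 + 86.475 ≈ 415.71 μg.

416 μg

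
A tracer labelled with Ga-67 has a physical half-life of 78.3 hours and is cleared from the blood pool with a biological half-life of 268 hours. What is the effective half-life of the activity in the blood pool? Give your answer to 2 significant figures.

1/t_eff = 1/t_phys + 1/t_biol = 1/78.3 + 1/268 = 0.016503 per hour.
t_eff = 78.3 × 268 / (78.3 + 268) ≈ 60.596 hours.

61 hours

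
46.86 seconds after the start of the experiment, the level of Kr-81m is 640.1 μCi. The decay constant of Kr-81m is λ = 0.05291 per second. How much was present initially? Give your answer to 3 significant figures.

7640 μCi

t½ = ln 2 / λ = 0.69315 / 0.05291 ≈ 13.1 seconds.
Number of half-lives elapsed: n = 46.86/13.1 ≈ 3.577.
A₀ = A × 2^n = 640.1 × 2^3.577 = 640.1 × 11.934 ≈ 7638.7 μCi.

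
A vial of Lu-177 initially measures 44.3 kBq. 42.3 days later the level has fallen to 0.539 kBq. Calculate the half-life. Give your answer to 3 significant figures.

6.65 days

A/A₀ = 0.539/44.3 ≈ 0.012167.
n = log₂(82.189) ≈ 6.3609 half-lives elapsed in 42.3 days.
t½ = 42.3/6.3609 ≈ 6.65 days.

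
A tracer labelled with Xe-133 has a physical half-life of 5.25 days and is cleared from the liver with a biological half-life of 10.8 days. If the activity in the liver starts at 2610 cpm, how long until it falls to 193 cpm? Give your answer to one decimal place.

13.3 days

1/t_eff = 1/t_phys + 1/t_biol = 1/5.25 + 1/10.8 = 0.28307 per day.
t_eff = 5.25 × 10.8 / (5.25 + 10.8) ≈ 3.5327 days.
n = log₂(2610/193) ≈ 3.7574; t = 3.7574 × 3.5327 ≈ 13.274 days.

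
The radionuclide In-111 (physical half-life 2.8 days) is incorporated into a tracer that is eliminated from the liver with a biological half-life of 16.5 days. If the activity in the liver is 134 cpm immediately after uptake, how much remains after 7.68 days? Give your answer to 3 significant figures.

14.5 cpm

1/t_eff = 1/t_phys + 1/t_biol = 1/2.8 + 1/16.5 = 0.41775 per day.
t_eff = 2.8 × 16.5 / (2.8 + 16.5) ≈ 2.3938 days.
Remaining = 134 × (1/2)^(7.68/2.3938) = 134 × (1/2)^3.2083 ≈ 14.498 cpm.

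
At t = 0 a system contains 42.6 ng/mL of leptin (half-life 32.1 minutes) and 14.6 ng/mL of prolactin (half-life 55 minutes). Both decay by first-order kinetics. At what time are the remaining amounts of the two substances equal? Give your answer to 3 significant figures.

Set 42.6·(1/2)^(t/32.1) = 14.6·(1/2)^(t/55).
Taking log₂: log₂(42.6/14.6) = t·(1/32.1 − 1/55).
log₂(2.9178) = 1.5449; 1/32.1 − 1/55 = 0.012971.
t = 1.5449 / 0.012971 ≈ 119.1 minutes.

119 minutes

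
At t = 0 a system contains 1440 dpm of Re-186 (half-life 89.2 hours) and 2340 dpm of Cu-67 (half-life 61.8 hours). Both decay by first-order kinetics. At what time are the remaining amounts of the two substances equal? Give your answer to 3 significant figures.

141 hours

Set 1440·(1/2)^(t/89.2) = 2340·(1/2)^(t/61.8).
Taking log₂: log₂(1440/2340) = t·(1/89.2 − 1/61.8).
log₂(0.61538) = -0.70044; 1/89.2 − 1/61.8 = -0.0049705.
t = -0.70044 / -0.0049705 ≈ 140.92 hours.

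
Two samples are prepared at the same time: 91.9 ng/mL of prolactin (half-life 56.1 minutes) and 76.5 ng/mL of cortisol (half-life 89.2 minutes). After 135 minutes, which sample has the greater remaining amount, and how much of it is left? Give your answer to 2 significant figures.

prolactin: 91.9 × (1/2)^2.4064 ≈ 17.335 ng/mL.
cortisol: 76.5 × (1/2)^1.5135 ≈ 26.796 ng/mL.
Cortisol has more remaining, at ≈ 26.796 ng/mL.

cortisol, 27 ng/mL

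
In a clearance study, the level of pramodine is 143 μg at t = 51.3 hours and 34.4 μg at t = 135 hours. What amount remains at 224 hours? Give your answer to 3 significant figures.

7.56 μg

Over Δt = 135 − 51.3 = 83.7 hours, the level fell by a factor of 143/34.4 ≈ 4.157.
n = log₂(4.157) ≈ 2.0555 half-lives, so t½ = 83.7/2.0555 ≈ 40.719 hours.
From t = 135 to t = 224: 34.4 × (1/2)^((224−135)/40.719) ≈ 7.5613 μg.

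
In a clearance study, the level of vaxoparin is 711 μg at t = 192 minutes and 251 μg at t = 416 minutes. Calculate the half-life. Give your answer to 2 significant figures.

150 minutes

Over Δt = 416 − 192 = 224 minutes, the level fell by a factor of 711/251 ≈ 2.8327.
n = log₂(2.8327) ≈ 1.5022 half-lives, so t½ = 224/1.5022 ≈ 149.12 minutes.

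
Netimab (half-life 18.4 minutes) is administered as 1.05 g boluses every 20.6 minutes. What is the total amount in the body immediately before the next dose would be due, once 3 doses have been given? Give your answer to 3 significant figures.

The 3 doses were given 61.8, 41.2, 20.6 minutes ago.
Total = 1.05·(1/2)^(61.8/18.4) + 1.05·(1/2)^(41.2/18.4) + 1.05·(1/2)^(20.6/18.4)
      = 0.10236 + 0.2224 + 0.48324 ≈ 0.80801 g.

0.808 g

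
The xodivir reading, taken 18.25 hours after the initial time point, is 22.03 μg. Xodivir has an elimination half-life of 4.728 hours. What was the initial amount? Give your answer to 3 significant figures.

Number of half-lives elapsed: n = 18.25/4.728 ≈ 3.86.
A₀ = A × 2^n = 22.03 × 2^3.86 = 22.03 × 14.52 ≈ 319.88 μg.

320 μg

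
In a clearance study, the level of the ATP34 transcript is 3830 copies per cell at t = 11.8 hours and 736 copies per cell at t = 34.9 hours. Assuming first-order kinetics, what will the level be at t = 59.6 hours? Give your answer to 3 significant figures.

126 copies per cell

Over Δt = 34.9 − 11.8 = 23.1 hours, the level fell by a factor of 3830/736 ≈ 5.2038.
n = log₂(5.2038) ≈ 2.3796 half-lives, so t½ = 23.1/2.3796 ≈ 9.7076 hours.
From t = 34.9 to t = 59.6: 736 × (1/2)^((59.6−34.9)/9.7076) ≈ 126.17 copies per cell.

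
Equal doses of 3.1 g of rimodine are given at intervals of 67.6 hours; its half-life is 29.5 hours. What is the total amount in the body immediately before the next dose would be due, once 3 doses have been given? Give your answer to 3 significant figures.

The 3 doses were given 202.8, 135.2, 67.6 hours ago.
Total = 3.1·(1/2)^(202.8/29.5) + 3.1·(1/2)^(135.2/29.5) + 3.1·(1/2)^(67.6/29.5)
      = 0.026418 + 0.12934 + 0.6332 ≈ 0.78896 g.

0.789 g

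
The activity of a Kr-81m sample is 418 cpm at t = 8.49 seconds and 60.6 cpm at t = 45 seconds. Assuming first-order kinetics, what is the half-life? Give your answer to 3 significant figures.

Over Δt = 45 − 8.49 = 36.51 seconds, the level fell by a factor of 418/60.6 ≈ 6.8977.
n = log₂(6.8977) ≈ 2.7861 half-lives, so t½ = 36.51/2.7861 ≈ 13.104 seconds.

13.1 seconds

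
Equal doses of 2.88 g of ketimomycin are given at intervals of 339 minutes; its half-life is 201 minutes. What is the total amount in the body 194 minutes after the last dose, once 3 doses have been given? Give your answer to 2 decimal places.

2.08 g

The 3 doses were given 872, 533, 194 minutes ago.
Total = 2.88·(1/2)^(872/201) + 2.88·(1/2)^(533/201) + 2.88·(1/2)^(194/201)
      = 0.14237 + 0.45829 + 1.4752 ≈ 2.0758 g.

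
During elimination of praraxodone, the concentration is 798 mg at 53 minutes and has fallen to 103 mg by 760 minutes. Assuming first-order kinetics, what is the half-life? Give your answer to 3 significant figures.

239 minutes

Over Δt = 760 − 53 = 707 minutes, the level fell by a factor of 798/103 ≈ 7.7476.
n = log₂(7.7476) ≈ 2.9537 half-lives, so t½ = 707/2.9537 ≈ 239.36 minutes.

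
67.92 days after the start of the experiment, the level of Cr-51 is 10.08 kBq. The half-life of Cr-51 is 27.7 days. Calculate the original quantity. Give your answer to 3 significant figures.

Number of half-lives elapsed: n = 67.92/27.7 ≈ 2.452.
A₀ = A × 2^n = 10.08 × 2^2.452 = 10.08 × 5.4717 ≈ 55.155 kBq.

55.2 kBq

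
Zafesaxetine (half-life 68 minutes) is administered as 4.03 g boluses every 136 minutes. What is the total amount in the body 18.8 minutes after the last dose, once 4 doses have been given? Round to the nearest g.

4 g

The 4 doses were given 426.8, 290.8, 154.8, 18.8 minutes ago.
Total = 4.03·(1/2)^(426.8/68) + 4.03·(1/2)^(290.8/68) + 4.03·(1/2)^(154.8/68) + 4.03·(1/2)^(18.8/68)
      = 0.051988 + 0.20795 + 0.8318 + 3.3272 ≈ 4.4189 g.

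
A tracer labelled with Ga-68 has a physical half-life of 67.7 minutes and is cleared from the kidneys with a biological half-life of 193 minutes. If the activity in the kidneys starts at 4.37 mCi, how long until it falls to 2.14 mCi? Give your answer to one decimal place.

51.6 minutes

1/t_eff = 1/t_phys + 1/t_biol = 1/67.7 + 1/193 = 0.019952 per minute.
t_eff = 67.7 × 193 / (67.7 + 193) ≈ 50.119 minutes.
n = log₂(4.37/2.14) ≈ 1.03; t = 1.03 × 50.119 ≈ 51.624 minutes.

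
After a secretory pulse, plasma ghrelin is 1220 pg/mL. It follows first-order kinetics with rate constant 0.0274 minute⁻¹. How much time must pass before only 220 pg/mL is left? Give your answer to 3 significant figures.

62.5 minutes

t½ = ln 2 / k = 0.69315 / 0.0274 ≈ 25.297 minutes.
Fraction remaining = 220/1220 ≈ 0.18033.
n = log₂(1220/220) = ln(5.5455)/ln 2 ≈ 2.4713 half-lives.
t = n × t½ = 2.4713 × 25.297 ≈ 62.517 minutes.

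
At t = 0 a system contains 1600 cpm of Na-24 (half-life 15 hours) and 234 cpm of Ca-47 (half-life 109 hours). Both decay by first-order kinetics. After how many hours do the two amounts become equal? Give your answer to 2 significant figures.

48 hours

Set 1600·(1/2)^(t/15) = 234·(1/2)^(t/109).
Taking log₂: log₂(1600/234) = t·(1/15 − 1/109).
log₂(6.8376) = 2.7735; 1/15 − 1/109 = 0.057492.
t = 2.7735 / 0.057492 ≈ 48.241 hours.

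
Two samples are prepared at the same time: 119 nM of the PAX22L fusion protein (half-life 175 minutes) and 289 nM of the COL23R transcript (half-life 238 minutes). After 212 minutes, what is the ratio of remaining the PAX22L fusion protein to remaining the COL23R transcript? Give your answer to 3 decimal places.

PAX22L fusion protein: 119 × (1/2)^(212/175) = 119 × (1/2)^1.2114 ≈ 51.389 nM.
COL23R transcript: 289 × (1/2)^(212/238) = 289 × (1/2)^0.89076 ≈ 155.87 nM.
Ratio ≈ 51.389 / 155.87 ≈ 0.3297.

0.330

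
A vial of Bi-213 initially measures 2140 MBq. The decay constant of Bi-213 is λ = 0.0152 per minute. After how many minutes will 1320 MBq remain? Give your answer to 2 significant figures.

t½ = ln 2 / λ = 0.69315 / 0.0152 ≈ 45.602 minutes.
Fraction remaining = 1320/2140 ≈ 0.61682.
n = log₂(2140/1320) = ln(1.6212)/ln 2 ≈ 0.69707 half-lives.
t = n × t½ = 0.69707 × 45.602 ≈ 31.788 minutes.

32 minutes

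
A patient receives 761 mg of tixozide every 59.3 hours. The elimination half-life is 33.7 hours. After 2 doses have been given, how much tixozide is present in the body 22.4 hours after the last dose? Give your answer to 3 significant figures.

622 mg

The 2 doses were given 81.7, 22.4 hours ago.
Total = 761·(1/2)^(81.7/33.7) + 761·(1/2)^(22.4/33.7)
      = 141.77 + 480.06 ≈ 621.83 mg.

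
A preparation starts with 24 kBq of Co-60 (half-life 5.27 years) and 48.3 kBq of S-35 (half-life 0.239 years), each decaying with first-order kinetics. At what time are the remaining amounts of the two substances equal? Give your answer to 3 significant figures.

Set 24·(1/2)^(t/5.27) = 48.3·(1/2)^(t/0.239).
Taking log₂: log₂(24/48.3) = t·(1/5.27 − 1/0.239).
log₂(0.49689) = -1.009; 1/5.27 − 1/0.239 = -3.9943.
t = -1.009 / -3.9943 ≈ 0.2526 years.

0.253 years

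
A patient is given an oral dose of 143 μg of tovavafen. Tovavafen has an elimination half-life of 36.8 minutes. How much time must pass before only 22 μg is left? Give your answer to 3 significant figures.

99.4 minutes

Fraction remaining = 22/143 ≈ 0.15385.
n = log₂(143/22) = ln(6.5)/ln 2 ≈ 2.7004 half-lives.
t = n × t½ = 2.7004 × 36.8 ≈ 99.376 minutes.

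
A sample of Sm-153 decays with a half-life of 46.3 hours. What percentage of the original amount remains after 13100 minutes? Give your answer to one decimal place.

3.8%

13100 minutes = 218.333 hours.
n = 218.333/46.3 ≈ 4.7156 half-lives.
Fraction remaining = (1/2)^4.7156 ≈ 0.038059, i.e. 3.8059%.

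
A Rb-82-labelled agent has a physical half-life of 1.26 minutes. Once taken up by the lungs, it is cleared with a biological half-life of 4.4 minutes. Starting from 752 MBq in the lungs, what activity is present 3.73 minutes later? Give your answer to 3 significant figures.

1/t_eff = 1/t_phys + 1/t_biol = 1/1.26 + 1/4.4 = 1.0209 per minute.
t_eff = 1.26 × 4.4 / (1.26 + 4.4) ≈ 0.97951 minutes.
Remaining = 752 × (1/2)^(3.73/0.97951) = 752 × (1/2)^3.808 ≈ 53.689 MBq.

53.7 MBq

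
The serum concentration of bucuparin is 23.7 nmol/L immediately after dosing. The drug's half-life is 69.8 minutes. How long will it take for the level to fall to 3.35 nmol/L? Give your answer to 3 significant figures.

197 minutes

Fraction remaining = 3.35/23.7 ≈ 0.14135.
n = log₂(23.7/3.35) = ln(7.0746)/ln 2 ≈ 2.8227 half-lives.
t = n × t½ = 2.8227 × 69.8 ≈ 197.02 minutes.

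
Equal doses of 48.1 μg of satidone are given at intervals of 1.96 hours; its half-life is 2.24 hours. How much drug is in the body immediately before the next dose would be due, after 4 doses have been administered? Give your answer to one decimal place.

52.6 μg

The 4 doses were given 7.84, 5.88, 3.92, 1.96 hours ago.
Total = 48.1·(1/2)^(7.84/2.24) + 48.1·(1/2)^(5.88/2.24) + 48.1·(1/2)^(3.92/2.24) + 48.1·(1/2)^(1.96/2.24)
      = 4.2515 + 7.7972 + 14.3 + 26.227 ≈ 52.576 μg.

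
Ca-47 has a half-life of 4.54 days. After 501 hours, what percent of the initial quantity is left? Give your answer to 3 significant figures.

4.13%

501 hours = 20.875 days.
n = 20.875/4.54 ≈ 4.598 half-lives.
Fraction remaining = (1/2)^4.598 ≈ 0.041291, i.e. 4.1291%.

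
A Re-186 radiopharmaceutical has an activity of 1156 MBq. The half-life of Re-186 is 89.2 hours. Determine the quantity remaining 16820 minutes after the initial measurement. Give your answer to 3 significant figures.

131 MBq

Convert the elapsed time: 16820 minutes = 280.333 hours.
Number of half-lives: n = 280.333/89.2 ≈ 3.1428.
Remaining = 1156 × (1/2)^3.1428 = 1156 × 0.11322 ≈ 130.89 MBq.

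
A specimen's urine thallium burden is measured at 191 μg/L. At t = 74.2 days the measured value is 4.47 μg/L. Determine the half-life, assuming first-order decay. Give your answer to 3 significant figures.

13.7 days

A/A₀ = 4.47/191 ≈ 0.023403.
n = log₂(42.729) ≈ 5.4172 half-lives elapsed in 74.2 days.
t½ = 74.2/5.4172 ≈ 13.697 days.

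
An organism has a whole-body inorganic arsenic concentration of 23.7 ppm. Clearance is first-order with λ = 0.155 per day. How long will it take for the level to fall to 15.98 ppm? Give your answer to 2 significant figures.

2.5 days

t½ = ln 2 / λ = 0.69315 / 0.155 ≈ 4.4719 days.
Fraction remaining = 15.98/23.7 ≈ 0.67426.
n = log₂(23.7/15.98) = ln(1.4831)/ln 2 ≈ 0.56862 half-lives.
t = n × t½ = 0.56862 × 4.4719 ≈ 2.5428 days.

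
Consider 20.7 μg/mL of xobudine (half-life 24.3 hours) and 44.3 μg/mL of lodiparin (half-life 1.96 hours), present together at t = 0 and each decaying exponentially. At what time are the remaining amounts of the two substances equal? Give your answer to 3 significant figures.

Set 20.7·(1/2)^(t/24.3) = 44.3·(1/2)^(t/1.96).
Taking log₂: log₂(20.7/44.3) = t·(1/24.3 − 1/1.96).
log₂(0.46727) = -1.0977; 1/24.3 − 1/1.96 = -0.46905.
t = -1.0977 / -0.46905 ≈ 2.3402 hours.

2.34 hours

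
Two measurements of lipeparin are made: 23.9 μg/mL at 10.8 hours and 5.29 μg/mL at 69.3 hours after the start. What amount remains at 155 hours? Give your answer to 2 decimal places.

0.58 μg/mL

Over Δt = 69.3 − 10.8 = 58.5 hours, the level fell by a factor of 23.9/5.29 ≈ 4.518.
n = log₂(4.518) ≈ 2.1757 half-lives, so t½ = 58.5/2.1757 ≈ 26.888 hours.
From t = 69.3 to t = 155: 5.29 × (1/2)^((155−69.3)/26.888) ≈ 0.58076 μg/mL.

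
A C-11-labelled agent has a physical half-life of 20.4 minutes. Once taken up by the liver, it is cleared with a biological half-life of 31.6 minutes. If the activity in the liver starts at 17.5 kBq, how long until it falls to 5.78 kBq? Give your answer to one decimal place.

19.8 minutes

1/t_eff = 1/t_phys + 1/t_biol = 1/20.4 + 1/31.6 = 0.080665 per minute.
t_eff = 20.4 × 31.6 / (20.4 + 31.6) ≈ 12.397 minutes.
n = log₂(17.5/5.78) ≈ 1.5982; t = 1.5982 × 12.397 ≈ 19.813 minutes.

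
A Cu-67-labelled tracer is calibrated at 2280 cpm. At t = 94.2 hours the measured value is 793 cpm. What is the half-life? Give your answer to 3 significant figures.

A/A₀ = 793/2280 ≈ 0.34781.
n = log₂(2.8752) ≈ 1.5236 half-lives elapsed in 94.2 hours.
t½ = 94.2/1.5236 ≈ 61.826 hours.

61.8 hours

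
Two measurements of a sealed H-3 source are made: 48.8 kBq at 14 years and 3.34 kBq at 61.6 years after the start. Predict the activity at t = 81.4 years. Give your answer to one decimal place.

1.1 kBq

Over Δt = 61.6 − 14 = 47.6 years, the level fell by a factor of 48.8/3.34 ≈ 14.611.
n = log₂(14.611) ≈ 3.869 half-lives, so t½ = 47.6/3.869 ≈ 12.303 years.
From t = 61.6 to t = 81.4: 3.34 × (1/2)^((81.4−61.6)/12.303) ≈ 1.0947 kBq.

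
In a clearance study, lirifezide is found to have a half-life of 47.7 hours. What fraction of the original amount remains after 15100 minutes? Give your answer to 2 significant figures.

0.026

15100 minutes = 251.667 hours.
n = 251.667/47.7 ≈ 5.276 half-lives.
Fraction remaining = (1/2)^5.276 ≈ 0.025808.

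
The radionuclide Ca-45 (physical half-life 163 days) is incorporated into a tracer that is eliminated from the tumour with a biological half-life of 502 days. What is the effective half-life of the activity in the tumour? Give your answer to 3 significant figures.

123 days

1/t_eff = 1/t_phys + 1/t_biol = 1/163 + 1/502 = 0.008127 per day.
t_eff = 163 × 502 / (163 + 502) ≈ 123.05 days.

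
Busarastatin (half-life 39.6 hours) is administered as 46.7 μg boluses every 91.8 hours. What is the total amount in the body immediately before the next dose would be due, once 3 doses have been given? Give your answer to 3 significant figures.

11.6 μg

The 3 doses were given 275.4, 183.6, 91.8 hours ago.
Total = 46.7·(1/2)^(275.4/39.6) + 46.7·(1/2)^(183.6/39.6) + 46.7·(1/2)^(91.8/39.6)
      = 0.37652 + 1.8777 + 9.3643 ≈ 11.619 μg.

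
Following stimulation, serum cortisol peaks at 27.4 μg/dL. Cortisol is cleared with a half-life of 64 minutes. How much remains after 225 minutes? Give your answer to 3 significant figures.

Number of half-lives: n = 225/64 ≈ 3.5156.
Remaining = 27.4 × (1/2)^3.5156 = 27.4 × 0.087436 ≈ 2.3958 μg/dL.

2.40 μg/dL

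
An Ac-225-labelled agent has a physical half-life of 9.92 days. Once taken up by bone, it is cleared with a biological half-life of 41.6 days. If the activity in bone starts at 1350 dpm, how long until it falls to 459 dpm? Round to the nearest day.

12 days

1/t_eff = 1/t_phys + 1/t_biol = 1/9.92 + 1/41.6 = 0.12484 per day.
t_eff = 9.92 × 41.6 / (9.92 + 41.6) ≈ 8.0099 days.
n = log₂(1350/459) ≈ 1.5564; t = 1.5564 × 8.0099 ≈ 12.467 days.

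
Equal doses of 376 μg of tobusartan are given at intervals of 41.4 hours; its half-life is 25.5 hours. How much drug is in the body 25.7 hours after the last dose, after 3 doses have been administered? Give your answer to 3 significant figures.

The 3 doses were given 108.5, 67.1, 25.7 hours ago.
Total = 376·(1/2)^(108.5/25.5) + 376·(1/2)^(67.1/25.5) + 376·(1/2)^(25.7/25.5)
      = 19.694 + 60.683 + 186.98 ≈ 267.36 μg.

267 μg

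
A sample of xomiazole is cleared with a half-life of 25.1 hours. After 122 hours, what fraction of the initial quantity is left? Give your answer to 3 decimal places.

0.034

n = 122/25.1 ≈ 4.8606 half-lives.
Fraction remaining = (1/2)^4.8606 ≈ 0.034421.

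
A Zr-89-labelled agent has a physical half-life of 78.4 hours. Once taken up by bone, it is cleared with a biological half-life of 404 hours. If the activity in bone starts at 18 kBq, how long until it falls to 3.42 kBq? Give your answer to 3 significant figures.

1/t_eff = 1/t_phys + 1/t_biol = 1/78.4 + 1/404 = 0.01523 per hour.
t_eff = 78.4 × 404 / (78.4 + 404) ≈ 65.658 hours.
n = log₂(18/3.42) ≈ 2.3959; t = 2.3959 × 65.658 ≈ 157.31 hours.

157 hours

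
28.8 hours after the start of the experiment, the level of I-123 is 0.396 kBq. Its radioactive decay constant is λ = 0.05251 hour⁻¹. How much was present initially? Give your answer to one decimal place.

1.8 kBq

t½ = ln 2 / λ = 0.69315 / 0.05251 ≈ 13.2 hours.
Number of half-lives elapsed: n = 28.8/13.2 ≈ 2.1818.
A₀ = A × 2^n = 0.396 × 2^2.1818 = 0.396 × 4.5371 ≈ 1.7967 kBq.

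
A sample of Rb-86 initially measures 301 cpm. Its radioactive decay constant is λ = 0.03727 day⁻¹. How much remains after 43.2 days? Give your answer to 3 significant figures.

60.2 cpm

t½ = ln 2 / λ = 0.69315 / 0.03727 ≈ 18.598 days.
Number of half-lives: n = 43.2/18.598 ≈ 2.3228.
Remaining = 301 × (1/2)^2.3228 = 301 × 0.19987 ≈ 60.162 cpm.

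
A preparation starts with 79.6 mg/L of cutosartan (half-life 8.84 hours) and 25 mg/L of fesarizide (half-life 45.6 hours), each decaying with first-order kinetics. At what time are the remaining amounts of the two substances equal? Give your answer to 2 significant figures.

18 hours

Set 79.6·(1/2)^(t/8.84) = 25·(1/2)^(t/45.6).
Taking log₂: log₂(79.6/25) = t·(1/8.84 − 1/45.6).
log₂(3.184) = 1.6708; 1/8.84 − 1/45.6 = 0.091192.
t = 1.6708 / 0.091192 ≈ 18.322 hours.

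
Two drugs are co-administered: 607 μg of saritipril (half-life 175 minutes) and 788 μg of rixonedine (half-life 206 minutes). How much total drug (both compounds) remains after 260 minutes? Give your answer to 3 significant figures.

saritipril: 607 × (1/2)^(260/175) = 607 × (1/2)^1.4857 ≈ 216.74 μg.
rixonedine: 788 × (1/2)^(260/206) = 788 × (1/2)^1.2621 ≈ 328.54 μg.
Total = 216.74 + 328.54 ≈ 545.28 μg.

545 μg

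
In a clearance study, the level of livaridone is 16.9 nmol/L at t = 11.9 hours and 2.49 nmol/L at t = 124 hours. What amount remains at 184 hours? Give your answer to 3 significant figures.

0.893 nmol/L

Over Δt = 124 − 11.9 = 112.1 hours, the level fell by a factor of 16.9/2.49 ≈ 6.7871.
n = log₂(6.7871) ≈ 2.7628 half-lives, so t½ = 112.1/2.7628 ≈ 40.575 hours.
From t = 124 to t = 184: 2.49 × (1/2)^((184−124)/40.575) ≈ 0.89341 nmol/L.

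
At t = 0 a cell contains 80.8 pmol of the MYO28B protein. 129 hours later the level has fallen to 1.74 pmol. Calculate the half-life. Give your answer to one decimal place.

A/A₀ = 1.74/80.8 ≈ 0.021535.
n = log₂(46.437) ≈ 5.5372 half-lives elapsed in 129 hours.
t½ = 129/5.5372 ≈ 23.297 hours.

23.3 hours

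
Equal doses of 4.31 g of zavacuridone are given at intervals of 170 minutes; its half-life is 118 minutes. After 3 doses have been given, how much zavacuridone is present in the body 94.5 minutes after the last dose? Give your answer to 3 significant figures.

3.72 g

The 3 doses were given 434.5, 264.5, 94.5 minutes ago.
Total = 4.31·(1/2)^(434.5/118) + 4.31·(1/2)^(264.5/118) + 4.31·(1/2)^(94.5/118)
      = 0.33576 + 0.9114 + 2.474 ≈ 3.7212 g.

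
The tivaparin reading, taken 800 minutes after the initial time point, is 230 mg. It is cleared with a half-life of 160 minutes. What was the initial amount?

Number of half-lives elapsed: n = 800/160 ≈ 5.
A₀ = A × 2^n = 230 × 2^5 = 230 × 32 ≈ 7360 mg.

7360 mg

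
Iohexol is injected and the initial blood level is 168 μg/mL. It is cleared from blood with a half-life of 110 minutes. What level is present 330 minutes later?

21 μg/mL

Elapsed time is 3 half-lives (330/110).
Each half-life halves the amount: 168 × (1/2)^3 = 168/8 = 21 μg/mL.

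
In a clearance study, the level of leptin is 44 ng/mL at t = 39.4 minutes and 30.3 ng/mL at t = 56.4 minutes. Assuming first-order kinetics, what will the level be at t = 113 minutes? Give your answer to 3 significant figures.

Over Δt = 56.4 − 39.4 = 17 minutes, the level fell by a factor of 44/30.3 ≈ 1.4521.
n = log₂(1.4521) ≈ 0.53819 half-lives, so t½ = 17/0.53819 ≈ 31.588 minutes.
From t = 56.4 to t = 113: 30.3 × (1/2)^((113−56.4)/31.588) ≈ 8.7507 ng/mL.

8.75 ng/mL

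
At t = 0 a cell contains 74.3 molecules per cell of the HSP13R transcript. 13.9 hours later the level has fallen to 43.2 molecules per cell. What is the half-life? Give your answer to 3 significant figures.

A/A₀ = 43.2/74.3 ≈ 0.58143.
n = log₂(1.7199) ≈ 0.78233 half-lives elapsed in 13.9 hours.
t½ = 13.9/0.78233 ≈ 17.767 hours.

17.8 hours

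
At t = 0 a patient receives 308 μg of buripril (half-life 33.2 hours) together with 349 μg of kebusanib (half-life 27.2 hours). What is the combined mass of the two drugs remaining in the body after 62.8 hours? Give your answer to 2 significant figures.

buripril: 308 × (1/2)^(62.8/33.2) = 308 × (1/2)^1.8916 ≈ 83.01 μg.
kebusanib: 349 × (1/2)^(62.8/27.2) = 349 × (1/2)^2.3088 ≈ 70.437 μg.
Total = 83.01 + 70.437 ≈ 153.45 μg.

150 μg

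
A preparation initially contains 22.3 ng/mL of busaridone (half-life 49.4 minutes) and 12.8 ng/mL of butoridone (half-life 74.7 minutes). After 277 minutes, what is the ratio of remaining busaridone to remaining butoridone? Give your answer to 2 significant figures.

busaridone: 22.3 × (1/2)^(277/49.4) = 22.3 × (1/2)^5.6073 ≈ 0.45745 ng/mL.
butoridone: 12.8 × (1/2)^(277/74.7) = 12.8 × (1/2)^3.7082 ≈ 0.97936 ng/mL.
Ratio ≈ 0.45745 / 0.97936 ≈ 0.46709.

0.47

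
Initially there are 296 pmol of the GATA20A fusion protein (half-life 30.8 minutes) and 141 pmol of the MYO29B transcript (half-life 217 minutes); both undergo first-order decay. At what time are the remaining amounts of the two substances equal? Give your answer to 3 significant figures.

Set 296·(1/2)^(t/30.8) = 141·(1/2)^(t/217).
Taking log₂: log₂(296/141) = t·(1/30.8 − 1/217).
log₂(2.0993) = 1.0699; 1/30.8 − 1/217 = 0.027859.
t = 1.0699 / 0.027859 ≈ 38.404 minutes.

38.4 minutes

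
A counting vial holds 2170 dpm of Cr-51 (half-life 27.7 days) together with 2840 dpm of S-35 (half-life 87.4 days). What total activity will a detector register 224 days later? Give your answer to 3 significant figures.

Cr-51: 2170 × (1/2)^(224/27.7) = 2170 × (1/2)^8.0866 ≈ 7.9825 dpm.
S-35: 2840 × (1/2)^(224/87.4) = 2840 × (1/2)^2.5629 ≈ 480.62 dpm.
Total = 7.9825 + 480.62 ≈ 488.6 dpm.

489 dpm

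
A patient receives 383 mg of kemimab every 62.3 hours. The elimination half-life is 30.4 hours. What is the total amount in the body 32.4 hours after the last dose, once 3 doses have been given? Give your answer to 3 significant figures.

The 3 doses were given 157, 94.7, 32.4 hours ago.
Total = 383·(1/2)^(157/30.4) + 383·(1/2)^(94.7/30.4) + 383·(1/2)^(32.4/30.4)
      = 10.679 + 44.203 + 182.96 ≈ 237.85 mg.

238 mg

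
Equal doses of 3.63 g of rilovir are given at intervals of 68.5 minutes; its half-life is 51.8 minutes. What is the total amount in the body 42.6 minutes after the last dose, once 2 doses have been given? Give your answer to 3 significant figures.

The 2 doses were given 111.1, 42.6 minutes ago.
Total = 3.63·(1/2)^(111.1/51.8) + 3.63·(1/2)^(42.6/51.8)
      = 0.82085 + 2.0528 ≈ 2.8736 g.

2.87 g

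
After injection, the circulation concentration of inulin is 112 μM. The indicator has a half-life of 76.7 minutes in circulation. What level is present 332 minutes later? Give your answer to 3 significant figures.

5.57 μM

Number of half-lives: n = 332/76.7 ≈ 4.3286.
Remaining = 112 × (1/2)^4.3286 = 112 × 0.049771 ≈ 5.5743 μM.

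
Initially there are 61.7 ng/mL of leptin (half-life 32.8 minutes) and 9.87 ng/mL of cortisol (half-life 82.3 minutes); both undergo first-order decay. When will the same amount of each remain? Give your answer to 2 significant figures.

Set 61.7·(1/2)^(t/32.8) = 9.87·(1/2)^(t/82.3).
Taking log₂: log₂(61.7/9.87) = t·(1/32.8 − 1/82.3).
log₂(6.2513) = 2.6441; 1/32.8 − 1/82.3 = 0.018337.
t = 2.6441 / 0.018337 ≈ 144.2 minutes.

140 minutes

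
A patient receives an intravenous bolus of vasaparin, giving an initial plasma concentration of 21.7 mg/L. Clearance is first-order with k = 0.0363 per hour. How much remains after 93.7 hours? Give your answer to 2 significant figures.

0.72 mg/L

t½ = ln 2 / k = 0.69315 / 0.0363 ≈ 19.095 hours.
Number of half-lives: n = 93.7/19.095 ≈ 4.9071.
Remaining = 21.7 × (1/2)^4.9071 = 21.7 × 0.03333 ≈ 0.72325 mg/L.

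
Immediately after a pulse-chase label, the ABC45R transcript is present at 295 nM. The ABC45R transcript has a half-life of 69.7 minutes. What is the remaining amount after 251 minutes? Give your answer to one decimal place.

24.3 nM

Number of half-lives: n = 251/69.7 ≈ 3.6011.
Remaining = 295 × (1/2)^3.6011 = 295 × 0.082404 ≈ 24.309 nM.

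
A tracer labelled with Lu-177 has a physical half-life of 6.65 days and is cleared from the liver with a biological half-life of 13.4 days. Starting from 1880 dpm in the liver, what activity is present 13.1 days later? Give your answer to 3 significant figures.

244 dpm

1/t_eff = 1/t_phys + 1/t_biol = 1/6.65 + 1/13.4 = 0.225 per day.
t_eff = 6.65 × 13.4 / (6.65 + 13.4) ≈ 4.4444 days.
Remaining = 1880 × (1/2)^(13.1/4.4444) = 1880 × (1/2)^2.9475 ≈ 243.7 dpm.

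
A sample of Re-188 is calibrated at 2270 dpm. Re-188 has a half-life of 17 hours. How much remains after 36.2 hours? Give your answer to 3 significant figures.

519 dpm

Number of half-lives: n = 36.2/17 ≈ 2.1294.
Remaining = 2270 × (1/2)^2.1294 = 2270 × 0.22855 ≈ 518.81 dpm.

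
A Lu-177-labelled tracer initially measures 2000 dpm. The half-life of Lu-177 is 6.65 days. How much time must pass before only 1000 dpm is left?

1000/2000 = 1/2, so 1 half-life has elapsed.
t = 1 × 6.65 = 6.65 days.

6.65 days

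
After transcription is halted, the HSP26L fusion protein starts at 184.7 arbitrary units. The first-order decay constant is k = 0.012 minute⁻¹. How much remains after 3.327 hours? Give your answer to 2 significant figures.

17 arbitrary units

t½ = ln 2 / k = 0.69315 / 0.012 ≈ 57.762 minutes.
Convert the elapsed time: 3.327 hours = 199.62 minutes.
Number of half-lives: n = 199.62/57.762 ≈ 3.4559.
Remaining = 184.7 × (1/2)^3.4559 = 184.7 × 0.091133 ≈ 16.832 arbitrary units.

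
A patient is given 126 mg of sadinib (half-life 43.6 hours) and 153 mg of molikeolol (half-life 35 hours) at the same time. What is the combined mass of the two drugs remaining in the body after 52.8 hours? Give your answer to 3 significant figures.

sadinib: 126 × (1/2)^(52.8/43.6) = 126 × (1/2)^1.211 ≈ 54.428 mg.
molikeolol: 153 × (1/2)^(52.8/35) = 153 × (1/2)^1.5086 ≈ 53.773 mg.
Total = 54.428 + 53.773 ≈ 108.2 mg.

108 mg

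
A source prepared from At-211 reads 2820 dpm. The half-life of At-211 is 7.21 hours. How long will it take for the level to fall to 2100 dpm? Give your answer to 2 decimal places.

3.07 hours

Fraction remaining = 2100/2820 ≈ 0.74468.
n = log₂(2820/2100) = ln(1.3429)/ln 2 ≈ 0.42531 half-lives.
t = n × t½ = 0.42531 × 7.21 ≈ 3.0665 hours.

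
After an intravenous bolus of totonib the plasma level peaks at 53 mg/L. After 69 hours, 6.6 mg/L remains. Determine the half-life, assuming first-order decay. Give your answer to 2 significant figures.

A/A₀ = 6.6/53 ≈ 0.12453.
n = log₂(8.0303) ≈ 3.0055 half-lives elapsed in 69 hours.
t½ = 69/3.0055 ≈ 22.958 hours.

23 hours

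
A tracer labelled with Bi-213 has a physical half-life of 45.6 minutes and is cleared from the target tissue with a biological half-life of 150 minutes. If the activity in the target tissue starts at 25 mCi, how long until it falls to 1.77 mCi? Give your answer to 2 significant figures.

1/t_eff = 1/t_phys + 1/t_biol = 1/45.6 + 1/150 = 0.028596 per minute.
t_eff = 45.6 × 150 / (45.6 + 150) ≈ 34.969 minutes.
n = log₂(25/1.77) ≈ 3.8201; t = 3.8201 × 34.969 ≈ 133.59 minutes.

130 minutes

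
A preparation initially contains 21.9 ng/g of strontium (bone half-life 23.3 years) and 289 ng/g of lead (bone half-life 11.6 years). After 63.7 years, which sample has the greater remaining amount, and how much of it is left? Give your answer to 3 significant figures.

strontium: 21.9 × (1/2)^2.7339 ≈ 3.292 ng/g.
lead: 289 × (1/2)^5.4914 ≈ 6.4243 ng/g.
Lead has more remaining, at ≈ 6.4243 ng/g.

lead, 6.42 ng/g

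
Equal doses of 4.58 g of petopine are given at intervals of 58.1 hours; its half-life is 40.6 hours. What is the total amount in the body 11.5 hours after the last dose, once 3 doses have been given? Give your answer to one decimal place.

The 3 doses were given 127.7, 69.6, 11.5 hours ago.
Total = 4.58·(1/2)^(127.7/40.6) + 4.58·(1/2)^(69.6/40.6) + 4.58·(1/2)^(11.5/40.6)
      = 0.51764 + 1.3958 + 3.7636 ≈ 5.677 g.

5.7 g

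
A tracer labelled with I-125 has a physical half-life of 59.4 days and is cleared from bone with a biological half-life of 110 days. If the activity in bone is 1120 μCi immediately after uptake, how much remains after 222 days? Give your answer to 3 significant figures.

1/t_eff = 1/t_phys + 1/t_biol = 1/59.4 + 1/110 = 0.025926 per day.
t_eff = 59.4 × 110 / (59.4 + 110) ≈ 38.571 days.
Remaining = 1120 × (1/2)^(222/38.571) = 1120 × (1/2)^5.7556 ≈ 20.731 μCi.

20.7 μCi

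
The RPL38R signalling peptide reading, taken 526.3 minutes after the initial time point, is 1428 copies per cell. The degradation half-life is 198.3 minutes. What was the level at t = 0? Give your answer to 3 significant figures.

Number of half-lives elapsed: n = 526.3/198.3 ≈ 2.6541.
A₀ = A × 2^n = 1428 × 2^2.6541 = 1428 × 6.2944 ≈ 8988.3 copies per cell.

8990 copies per cell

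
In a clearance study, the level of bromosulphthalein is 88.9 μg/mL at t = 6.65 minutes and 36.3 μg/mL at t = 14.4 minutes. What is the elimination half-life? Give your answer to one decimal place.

6.0 minutes

Over Δt = 14.4 − 6.65 = 7.75 minutes, the level fell by a factor of 88.9/36.3 ≈ 2.449.
n = log₂(2.449) ≈ 1.2922 half-lives, so t½ = 7.75/1.2922 ≈ 5.9975 minutes.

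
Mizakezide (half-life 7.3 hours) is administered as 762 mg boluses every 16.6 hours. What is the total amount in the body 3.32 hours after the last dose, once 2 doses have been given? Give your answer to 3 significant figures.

The 2 doses were given 19.92, 3.32 hours ago.
Total = 762·(1/2)^(19.92/7.3) + 762·(1/2)^(3.32/7.3)
      = 114.95 + 555.97 ≈ 670.92 mg.

671 mg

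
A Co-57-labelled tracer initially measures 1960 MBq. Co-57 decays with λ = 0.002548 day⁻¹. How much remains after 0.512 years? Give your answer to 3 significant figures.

1220 MBq

t½ = ln 2 / λ = 0.69315 / 0.002548 ≈ 272.04 days.
Convert the elapsed time: 0.512 years = 186.88 days.
Number of half-lives: n = 186.88/272.04 ≈ 0.68697.
Remaining = 1960 × (1/2)^0.68697 = 1960 × 0.62116 ≈ 1217.5 MBq.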